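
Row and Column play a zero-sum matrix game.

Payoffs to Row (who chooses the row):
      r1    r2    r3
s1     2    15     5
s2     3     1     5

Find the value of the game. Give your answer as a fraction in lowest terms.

43/15

Column r3 is strictly dominated by r1 for Column (it gives Row more in every row).
The remaining 2×2 game on (s1, s2) × (r1, r2) has no saddle point. Let Row play s1 with probability p; indifference gives 2p + 3(1−p) = 15p + (1−p), so p = 2/15.
Similarly Column's optimal q on r1 is 14/15, and the value is 2·(14/15) + (15)·(1/15) = 43/15.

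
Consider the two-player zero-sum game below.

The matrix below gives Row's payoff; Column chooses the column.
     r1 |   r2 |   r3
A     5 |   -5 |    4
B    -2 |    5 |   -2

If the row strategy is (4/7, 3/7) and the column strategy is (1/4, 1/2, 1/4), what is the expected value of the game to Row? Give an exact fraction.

1/2

Against (1/4, 1/2, 1/4), each row's expected payoff is A: -1/4; B: 3/2.
Taking the (4/7, 3/7)-weighted average: (4/7)·(-1/4) + (3/7)·(3/2) = 1/2.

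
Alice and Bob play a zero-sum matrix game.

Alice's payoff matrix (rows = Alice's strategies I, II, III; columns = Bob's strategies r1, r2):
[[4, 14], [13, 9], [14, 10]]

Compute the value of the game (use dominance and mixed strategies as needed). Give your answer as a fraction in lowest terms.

Row II is strictly dominated by row III, so Alice never plays it.
The remaining 2×2 game on (I, III) × (r1, r2) has no saddle point. Let Alice play I with probability p; indifference gives 4p + 14(1−p) = 14p + 10(1−p), so p = 2/7.
Similarly Bob's optimal q on r1 is 2/7, and the value is 4·(2/7) + (14)·(5/7) = 78/7.

78/7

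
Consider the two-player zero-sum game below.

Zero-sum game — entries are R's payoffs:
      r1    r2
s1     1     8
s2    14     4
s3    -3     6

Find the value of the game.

Row s3 is strictly dominated by row s1, so R never plays it.
The remaining 2×2 game on (s1, s2) × (r1, r2) has no saddle point. Let R play s1 with probability p; indifference gives p + 14(1−p) = 8p + 4(1−p), so p = 10/17.
Similarly C's optimal q on r1 is 4/17, and the value is 1·(4/17) + (8)·(13/17) = 108/17.

108/17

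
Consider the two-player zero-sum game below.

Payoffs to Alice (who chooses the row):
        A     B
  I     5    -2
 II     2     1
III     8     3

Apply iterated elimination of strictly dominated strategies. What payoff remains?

Row I is strictly dominated by row III (8>5, 3>-2); eliminate I.
Row II is strictly dominated by row III (8>2, 3>1); eliminate II.
Column A is strictly dominated by B for Bob (3<8); eliminate A.
Only (III, B) remains, with payoff 3.

3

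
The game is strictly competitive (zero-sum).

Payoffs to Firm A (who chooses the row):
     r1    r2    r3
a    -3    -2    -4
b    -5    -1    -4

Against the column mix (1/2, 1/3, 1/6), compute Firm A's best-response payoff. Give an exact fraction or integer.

-17/6

a: (-3)·(1/2) + (-2)·(1/3) + (-4)·(1/6) = -17/6.
b: (-5)·(1/2) + (-1)·(1/3) + (-4)·(1/6) = -7/2.
The best pure response is a with expected payoff -17/6.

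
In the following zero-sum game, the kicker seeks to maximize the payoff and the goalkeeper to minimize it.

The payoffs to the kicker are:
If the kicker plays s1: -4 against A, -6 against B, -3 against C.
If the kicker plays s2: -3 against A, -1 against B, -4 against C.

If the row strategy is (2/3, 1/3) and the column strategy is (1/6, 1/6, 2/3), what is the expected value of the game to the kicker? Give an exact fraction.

-32/9

Against (1/6, 1/6, 2/3), each row's expected payoff is s1: -11/3; s2: -10/3.
Taking the (2/3, 1/3)-weighted average: (2/3)·(-11/3) + (1/3)·(-10/3) = -32/9.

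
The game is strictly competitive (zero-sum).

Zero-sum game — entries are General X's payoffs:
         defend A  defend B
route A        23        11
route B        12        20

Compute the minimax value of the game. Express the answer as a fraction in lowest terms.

Row minima are 11 and 12, so General X's maximin is 12; column maxima are 23 and 20, so General Y's minimax is 20. These differ, so the equilibrium is in mixed strategies.
Let General X play route A with probability p. General Y is indifferent when 23p + 12(1−p) = 11p + 20(1−p), giving p = 2/5.
Let General Y play defend A with probability q. General X is indifferent when 23q + 11(1−q) = 12q + 20(1−q), giving q = 9/20.
The value is 23·(9/20) + (11)·(11/20) = 82/5.

82/5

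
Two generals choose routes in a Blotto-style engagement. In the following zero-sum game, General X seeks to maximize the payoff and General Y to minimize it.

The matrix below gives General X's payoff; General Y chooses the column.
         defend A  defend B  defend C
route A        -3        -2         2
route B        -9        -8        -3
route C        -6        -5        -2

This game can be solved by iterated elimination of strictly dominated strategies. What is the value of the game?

-3

Row route B is strictly dominated by row route A (-3>-9, -2>-8, 2>-3); eliminate route B.
Column defend C is strictly dominated by defend A for General Y (-3<2, -6<-2); eliminate defend C.
Row route C is strictly dominated by row route A (-3>-6, -2>-5); eliminate route C.
Column defend B is strictly dominated by defend A for General Y (-3<-2); eliminate defend B.
Only (route A, defend A) remains, with payoff -3.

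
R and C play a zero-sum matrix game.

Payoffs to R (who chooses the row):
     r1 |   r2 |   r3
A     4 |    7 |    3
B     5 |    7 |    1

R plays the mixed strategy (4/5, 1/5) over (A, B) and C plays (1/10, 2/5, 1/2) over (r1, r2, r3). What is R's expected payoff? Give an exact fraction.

Against (1/10, 2/5, 1/2), each row's expected payoff is A: 47/10; B: 19/5.
Taking the (4/5, 1/5)-weighted average: (4/5)·(47/10) + (1/5)·(19/5) = 113/25.

113/25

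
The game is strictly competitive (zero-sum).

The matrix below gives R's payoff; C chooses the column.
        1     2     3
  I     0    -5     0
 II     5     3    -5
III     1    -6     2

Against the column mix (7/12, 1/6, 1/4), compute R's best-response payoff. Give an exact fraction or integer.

13/6

I: (0)·(7/12) + (-5)·(1/6) + (0)·(1/4) = -5/6.
II: (5)·(7/12) + (3)·(1/6) + (-5)·(1/4) = 13/6.
III: (1)·(7/12) + (-6)·(1/6) + (2)·(1/4) = 1/12.
The best pure response is II with expected payoff 13/6.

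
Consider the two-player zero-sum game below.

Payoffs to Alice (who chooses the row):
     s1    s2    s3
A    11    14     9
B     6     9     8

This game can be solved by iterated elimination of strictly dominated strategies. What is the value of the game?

Column s2 is strictly dominated by s1 for Bob (11<14, 6<9); eliminate s2.
Row B is strictly dominated by row A (11>6, 9>8); eliminate B.
Column s1 is strictly dominated by s3 for Bob (9<11); eliminate s1.
Only (A, s3) remains, with payoff 9.

9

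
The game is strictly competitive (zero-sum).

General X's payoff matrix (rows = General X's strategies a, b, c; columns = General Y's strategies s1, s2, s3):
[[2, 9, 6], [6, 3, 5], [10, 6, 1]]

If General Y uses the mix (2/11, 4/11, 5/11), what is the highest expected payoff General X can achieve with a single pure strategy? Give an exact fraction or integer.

a: (2)·(2/11) + (9)·(4/11) + (6)·(5/11) = 70/11.
b: (6)·(2/11) + (3)·(4/11) + (5)·(5/11) = 49/11.
c: (10)·(2/11) + (6)·(4/11) + (1)·(5/11) = 49/11.
The best pure response is a with expected payoff 70/11.

70/11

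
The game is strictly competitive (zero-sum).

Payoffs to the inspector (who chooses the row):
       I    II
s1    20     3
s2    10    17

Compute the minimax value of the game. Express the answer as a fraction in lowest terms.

Row minima are 3 and 10, so the inspector's maximin is 10; column maxima are 20 and 17, so the inspectee's minimax is 17. These differ, so the equilibrium is in mixed strategies.
Let the inspector play s1 with probability p. The inspectee is indifferent when 20p + 10(1−p) = 3p + 17(1−p), giving p = 7/24.
Let the inspectee play I with probability q. The inspector is indifferent when 20q + 3(1−q) = 10q + 17(1−q), giving q = 7/12.
The value is 20·(7/12) + (3)·(5/12) = 155/12.

155/12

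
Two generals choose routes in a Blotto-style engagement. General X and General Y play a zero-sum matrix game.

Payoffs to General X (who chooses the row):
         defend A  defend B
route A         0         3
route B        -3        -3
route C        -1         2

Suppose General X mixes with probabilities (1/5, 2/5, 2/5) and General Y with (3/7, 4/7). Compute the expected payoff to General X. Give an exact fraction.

-4/7

Against (3/7, 4/7), each row's expected payoff is route A: 12/7; route B: -3; route C: 5/7.
Taking the (1/5, 2/5, 2/5)-weighted average: (1/5)·(12/7) + (2/5)·(-3) + (2/5)·(5/7) = -4/7.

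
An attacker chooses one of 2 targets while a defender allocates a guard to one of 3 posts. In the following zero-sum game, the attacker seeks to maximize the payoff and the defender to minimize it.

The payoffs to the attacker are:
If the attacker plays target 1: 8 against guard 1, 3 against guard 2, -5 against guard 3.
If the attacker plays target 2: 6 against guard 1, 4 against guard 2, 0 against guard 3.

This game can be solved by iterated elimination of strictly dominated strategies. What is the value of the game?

0

Column guard 2 is strictly dominated by guard 3 for the defender (-5<3, 0<4); eliminate guard 2.
Column guard 1 is strictly dominated by guard 3 for the defender (-5<8, 0<6); eliminate guard 1.
Row target 1 is strictly dominated by row target 2 (0>-5); eliminate target 1.
Only (target 2, guard 3) remains, with payoff 0.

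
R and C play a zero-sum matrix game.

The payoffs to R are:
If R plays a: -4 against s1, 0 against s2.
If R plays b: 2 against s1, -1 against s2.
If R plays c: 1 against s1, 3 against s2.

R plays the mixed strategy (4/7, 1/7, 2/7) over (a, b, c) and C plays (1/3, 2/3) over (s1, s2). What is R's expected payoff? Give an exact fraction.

Against (1/3, 2/3), each row's expected payoff is a: -4/3; b: 0; c: 7/3.
Taking the (4/7, 1/7, 2/7)-weighted average: (4/7)·(-4/3) + (1/7)·(0) + (2/7)·(7/3) = -2/21.

-2/21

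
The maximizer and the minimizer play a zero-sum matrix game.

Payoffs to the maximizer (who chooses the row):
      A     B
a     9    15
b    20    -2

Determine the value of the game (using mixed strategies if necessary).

Row minima are 9 and -2, so the maximizer's maximin is 9; column maxima are 20 and 15, so the minimizer's minimax is 15. These differ, so the equilibrium is in mixed strategies.
Let the maximizer play a with probability p. The minimizer is indifferent when 9p + 20(1−p) = 15p − 2(1−p), giving p = 11/14.
Let the minimizer play A with probability q. The maximizer is indifferent when 9q + 15(1−q) = 20q − 2(1−q), giving q = 17/28.
The value is 9·(17/28) + (15)·(11/28) = 159/14.

159/14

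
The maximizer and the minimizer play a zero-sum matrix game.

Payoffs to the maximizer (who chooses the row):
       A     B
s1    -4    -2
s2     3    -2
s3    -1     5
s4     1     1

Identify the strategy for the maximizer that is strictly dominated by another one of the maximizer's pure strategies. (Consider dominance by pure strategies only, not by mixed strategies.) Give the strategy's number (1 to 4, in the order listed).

Compare s1 with s3: -1 > -4, 5 > -2.
So s3 strictly dominates s1 for the maximizer; s1 is strictly dominated.

1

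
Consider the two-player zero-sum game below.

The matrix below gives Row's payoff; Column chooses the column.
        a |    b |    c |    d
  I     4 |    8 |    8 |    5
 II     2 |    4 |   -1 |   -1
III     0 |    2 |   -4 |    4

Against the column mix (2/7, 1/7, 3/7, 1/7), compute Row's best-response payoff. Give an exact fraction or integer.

45/7

I: (4)·(2/7) + (8)·(1/7) + (8)·(3/7) + (5)·(1/7) = 45/7.
II: (2)·(2/7) + (4)·(1/7) + (-1)·(3/7) + (-1)·(1/7) = 4/7.
III: (0)·(2/7) + (2)·(1/7) + (-4)·(3/7) + (4)·(1/7) = -6/7.
The best pure response is I with expected payoff 45/7.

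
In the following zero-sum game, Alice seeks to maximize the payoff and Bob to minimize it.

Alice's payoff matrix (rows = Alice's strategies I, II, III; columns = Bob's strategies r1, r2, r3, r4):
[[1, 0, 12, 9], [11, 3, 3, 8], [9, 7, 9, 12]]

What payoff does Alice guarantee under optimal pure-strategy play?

7

Row minima: 0, 3, 7 → Alice's maximin is 7.
Column maxima: 11, 7, 12, 12 → Bob's minimax is 7.
They coincide at (III, r2), so the value is 7.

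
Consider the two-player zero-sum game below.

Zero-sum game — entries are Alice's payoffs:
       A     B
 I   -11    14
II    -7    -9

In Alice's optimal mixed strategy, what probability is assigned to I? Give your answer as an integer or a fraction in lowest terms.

2/27

Row minima are -11 and -9, so Alice's maximin is -9; column maxima are -7 and 14, so Bob's minimax is -7. These differ, so the equilibrium is in mixed strategies.
Let Alice play I with probability p. Bob is indifferent when −11p − 7(1−p) = 14p − 9(1−p), giving p = 2/27.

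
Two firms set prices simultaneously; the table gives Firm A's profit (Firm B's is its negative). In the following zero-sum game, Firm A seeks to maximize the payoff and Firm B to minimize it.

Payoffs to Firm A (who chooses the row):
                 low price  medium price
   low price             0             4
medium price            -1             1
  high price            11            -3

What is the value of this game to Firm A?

Row medium price is strictly dominated by row low price, so Firm A never plays it.
The remaining 2×2 game on (low price, high price) × (low price, medium price) has no saddle point. Let Firm A play low price with probability p; indifference gives 11(1−p) = 4p − 3(1−p), so p = 7/9.
Similarly Firm B's optimal q on low price is 7/18, and the value is 0·(7/18) + (4)·(11/18) = 22/9.

22/9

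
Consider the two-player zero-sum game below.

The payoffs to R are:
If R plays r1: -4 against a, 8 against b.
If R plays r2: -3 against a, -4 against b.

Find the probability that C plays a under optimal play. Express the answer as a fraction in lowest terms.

12/13

Row minima are -4 and -4, so R's maximin is -4; column maxima are -3 and 8, so C's minimax is -3. These differ, so the equilibrium is in mixed strategies.
Let C play a with probability q. R is indifferent when −4q + 8(1−q) = −3q − 4(1−q), giving q = 12/13.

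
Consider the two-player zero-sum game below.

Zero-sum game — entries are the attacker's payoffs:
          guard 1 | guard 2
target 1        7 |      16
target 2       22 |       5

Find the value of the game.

317/26

Row minima are 7 and 5, so the attacker's maximin is 7; column maxima are 22 and 16, so the defender's minimax is 16. These differ, so the equilibrium is in mixed strategies.
Let the attacker play target 1 with probability p. The defender is indifferent when 7p + 22(1−p) = 16p + 5(1−p), giving p = 17/26.
Let the defender play guard 1 with probability q. The attacker is indifferent when 7q + 16(1−q) = 22q + 5(1−q), giving q = 11/26.
The value is 7·(11/26) + (16)·(15/26) = 317/26.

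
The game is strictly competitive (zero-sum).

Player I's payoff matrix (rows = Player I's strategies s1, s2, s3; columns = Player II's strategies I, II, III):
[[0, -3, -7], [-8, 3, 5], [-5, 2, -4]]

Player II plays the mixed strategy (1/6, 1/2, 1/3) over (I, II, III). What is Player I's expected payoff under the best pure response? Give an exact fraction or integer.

s1: (0)·(1/6) + (-3)·(1/2) + (-7)·(1/3) = -23/6.
s2: (-8)·(1/6) + (3)·(1/2) + (5)·(1/3) = 11/6.
s3: (-5)·(1/6) + (2)·(1/2) + (-4)·(1/3) = -7/6.
The best pure response is s2 with expected payoff 11/6.

11/6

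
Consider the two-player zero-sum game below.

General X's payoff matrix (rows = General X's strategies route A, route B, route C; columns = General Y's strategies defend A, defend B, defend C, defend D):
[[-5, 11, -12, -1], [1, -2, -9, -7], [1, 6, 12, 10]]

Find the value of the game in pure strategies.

Row minima: -12, -9, 1 → General X's maximin is 1.
Column maxima: 1, 11, 12, 10 → General Y's minimax is 1.
They coincide at (route C, defend A), so the value is 1.

1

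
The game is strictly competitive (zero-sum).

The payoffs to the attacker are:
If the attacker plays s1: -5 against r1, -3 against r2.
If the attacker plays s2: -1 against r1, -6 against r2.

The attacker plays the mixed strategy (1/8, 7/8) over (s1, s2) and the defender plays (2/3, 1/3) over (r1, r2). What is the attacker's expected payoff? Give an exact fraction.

-23/8

Against (2/3, 1/3), each row's expected payoff is s1: -13/3; s2: -8/3.
Taking the (1/8, 7/8)-weighted average: (1/8)·(-13/3) + (7/8)·(-8/3) = -23/8.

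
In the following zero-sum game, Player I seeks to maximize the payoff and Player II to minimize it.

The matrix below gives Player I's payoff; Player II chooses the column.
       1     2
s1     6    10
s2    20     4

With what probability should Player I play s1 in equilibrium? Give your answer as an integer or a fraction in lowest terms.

4/5

Row minima are 6 and 4, so Player I's maximin is 6; column maxima are 20 and 10, so Player II's minimax is 10. These differ, so the equilibrium is in mixed strategies.
Let Player I play s1 with probability p. Player II is indifferent when 6p + 20(1−p) = 10p + 4(1−p), giving p = 4/5.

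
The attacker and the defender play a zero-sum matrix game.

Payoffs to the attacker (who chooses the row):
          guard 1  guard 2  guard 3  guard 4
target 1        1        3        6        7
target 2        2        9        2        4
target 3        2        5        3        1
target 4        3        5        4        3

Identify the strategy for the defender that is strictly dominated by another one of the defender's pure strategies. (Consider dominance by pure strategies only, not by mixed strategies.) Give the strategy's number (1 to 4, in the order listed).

2

The defender prefers columns that give the attacker less. Compare guard 2 with guard 1: 1 < 3, 2 < 9, 2 < 5, 3 < 5.
So guard 1 strictly dominates guard 2 for the defender; guard 2 is strictly dominated.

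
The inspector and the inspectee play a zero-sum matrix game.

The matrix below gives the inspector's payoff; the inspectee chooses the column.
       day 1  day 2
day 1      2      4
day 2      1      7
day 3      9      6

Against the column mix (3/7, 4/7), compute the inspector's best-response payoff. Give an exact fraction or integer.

51/7

day 1: (2)·(3/7) + (4)·(4/7) = 22/7.
day 2: (1)·(3/7) + (7)·(4/7) = 31/7.
day 3: (9)·(3/7) + (6)·(4/7) = 51/7.
The best pure response is day 3 with expected payoff 51/7.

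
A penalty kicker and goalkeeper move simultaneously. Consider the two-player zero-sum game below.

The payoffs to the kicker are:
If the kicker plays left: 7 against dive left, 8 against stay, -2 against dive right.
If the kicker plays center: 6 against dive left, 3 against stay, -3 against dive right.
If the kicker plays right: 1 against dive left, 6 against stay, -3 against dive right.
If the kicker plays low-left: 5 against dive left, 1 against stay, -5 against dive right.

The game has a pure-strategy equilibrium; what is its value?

-2

Row minima: -2, -3, -3, -5 → the kicker's maximin is -2.
Column maxima: 7, 8, -2 → the goalkeeper's minimax is -2.
They coincide at (left, dive right), so the value is -2.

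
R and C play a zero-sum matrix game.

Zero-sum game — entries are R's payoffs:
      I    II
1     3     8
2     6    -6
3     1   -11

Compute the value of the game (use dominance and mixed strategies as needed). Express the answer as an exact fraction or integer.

Row 3 is strictly dominated by row 2, so R never plays it.
The remaining 2×2 game on (1, 2) × (I, II) has no saddle point. Let R play 1 with probability p; indifference gives 3p + 6(1−p) = 8p − 6(1−p), so p = 12/17.
Similarly C's optimal q on I is 14/17, and the value is 3·(14/17) + (8)·(3/17) = 66/17.

66/17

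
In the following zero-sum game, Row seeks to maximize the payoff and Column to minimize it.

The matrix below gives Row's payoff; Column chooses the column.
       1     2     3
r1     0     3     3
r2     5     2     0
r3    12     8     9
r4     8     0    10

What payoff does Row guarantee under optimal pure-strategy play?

Row minima: 0, 0, 8, 0 → Row's maximin is 8.
Column maxima: 12, 8, 10 → Column's minimax is 8.
They coincide at (r3, 2), so the value is 8.

8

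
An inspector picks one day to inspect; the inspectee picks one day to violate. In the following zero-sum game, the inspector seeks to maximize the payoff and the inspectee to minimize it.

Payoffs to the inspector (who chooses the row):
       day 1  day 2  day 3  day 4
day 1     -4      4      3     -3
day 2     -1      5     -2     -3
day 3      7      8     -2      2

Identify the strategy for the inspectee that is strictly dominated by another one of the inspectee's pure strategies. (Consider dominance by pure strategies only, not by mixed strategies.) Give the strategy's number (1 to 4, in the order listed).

2

The inspectee prefers columns that give the inspector less. Compare day 2 with day 1: -4 < 4, -1 < 5, 7 < 8.
So day 1 strictly dominates day 2 for the inspectee; day 2 is strictly dominated.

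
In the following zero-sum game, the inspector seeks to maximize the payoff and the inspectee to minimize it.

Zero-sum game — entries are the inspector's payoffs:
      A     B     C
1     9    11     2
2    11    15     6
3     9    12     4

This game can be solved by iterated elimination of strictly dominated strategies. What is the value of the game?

6

Row 1 is strictly dominated by row 2 (11>9, 15>11, 6>2); eliminate 1.
Column A is strictly dominated by C for the inspectee (6<11, 4<9); eliminate A.
Row 3 is strictly dominated by row 2 (15>12, 6>4); eliminate 3.
Column B is strictly dominated by C for the inspectee (6<15); eliminate B.
Only (2, C) remains, with payoff 6.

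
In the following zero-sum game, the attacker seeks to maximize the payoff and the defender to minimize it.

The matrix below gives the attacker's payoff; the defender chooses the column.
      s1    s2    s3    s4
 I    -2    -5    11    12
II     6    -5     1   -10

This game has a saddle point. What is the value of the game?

-5

Row minima: -5, -10 → the attacker's maximin is -5.
Column maxima: 6, -5, 11, 12 → the defender's minimax is -5.
They coincide at (I, s2), so the value is -5.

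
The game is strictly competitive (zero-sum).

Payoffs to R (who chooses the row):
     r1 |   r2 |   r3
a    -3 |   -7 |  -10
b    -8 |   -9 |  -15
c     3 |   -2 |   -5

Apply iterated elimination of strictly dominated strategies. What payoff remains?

Row a is strictly dominated by row c (3>-3, -2>-7, -5>-10); eliminate a.
Column r2 is strictly dominated by r3 for C (-15<-9, -5<-2); eliminate r2.
Row b is strictly dominated by row c (3>-8, -5>-15); eliminate b.
Column r1 is strictly dominated by r3 for C (-5<3); eliminate r1.
Only (c, r3) remains, with payoff -5.

-5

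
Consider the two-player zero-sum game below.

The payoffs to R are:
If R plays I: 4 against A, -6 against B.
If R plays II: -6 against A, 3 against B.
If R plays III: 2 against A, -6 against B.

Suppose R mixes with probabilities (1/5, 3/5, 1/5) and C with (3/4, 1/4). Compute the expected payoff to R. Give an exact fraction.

Against (3/4, 1/4), each row's expected payoff is I: 3/2; II: -15/4; III: 0.
Taking the (1/5, 3/5, 1/5)-weighted average: (1/5)·(3/2) + (3/5)·(-15/4) + (1/5)·(0) = -39/20.

-39/20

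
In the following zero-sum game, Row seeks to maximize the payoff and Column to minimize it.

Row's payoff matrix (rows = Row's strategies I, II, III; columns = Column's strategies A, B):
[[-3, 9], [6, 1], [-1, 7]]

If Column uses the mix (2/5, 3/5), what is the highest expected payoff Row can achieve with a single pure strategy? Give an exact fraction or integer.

I: (-3)·(2/5) + (9)·(3/5) = 21/5.
II: (6)·(2/5) + (1)·(3/5) = 3.
III: (-1)·(2/5) + (7)·(3/5) = 19/5.
The best pure response is I with expected payoff 21/5.

21/5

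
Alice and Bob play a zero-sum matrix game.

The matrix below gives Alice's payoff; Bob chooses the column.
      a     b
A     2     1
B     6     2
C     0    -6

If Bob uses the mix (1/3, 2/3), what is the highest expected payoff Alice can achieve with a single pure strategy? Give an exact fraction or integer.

10/3

A: (2)·(1/3) + (1)·(2/3) = 4/3.
B: (6)·(1/3) + (2)·(2/3) = 10/3.
C: (0)·(1/3) + (-6)·(2/3) = -4.
The best pure response is B with expected payoff 10/3.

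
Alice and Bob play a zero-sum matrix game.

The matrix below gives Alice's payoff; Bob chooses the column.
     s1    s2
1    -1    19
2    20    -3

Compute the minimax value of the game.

377/43

Row minima are -1 and -3, so Alice's maximin is -1; column maxima are 20 and 19, so Bob's minimax is 19. These differ, so the equilibrium is in mixed strategies.
Let Alice play 1 with probability p. Bob is indifferent when −p + 20(1−p) = 19p − 3(1−p), giving p = 23/43.
Let Bob play s1 with probability q. Alice is indifferent when −q + 19(1−q) = 20q − 3(1−q), giving q = 22/43.
The value is -1·(22/43) + (19)·(21/43) = 377/43.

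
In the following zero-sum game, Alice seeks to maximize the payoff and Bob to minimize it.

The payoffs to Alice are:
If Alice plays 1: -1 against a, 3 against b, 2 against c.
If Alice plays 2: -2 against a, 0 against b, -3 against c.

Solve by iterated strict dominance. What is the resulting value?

-1

Column b is strictly dominated by a for Bob (-1<3, -2<0); eliminate b.
Row 2 is strictly dominated by row 1 (-1>-2, 2>-3); eliminate 2.
Column c is strictly dominated by a for Bob (-1<2); eliminate c.
Only (1, a) remains, with payoff -1.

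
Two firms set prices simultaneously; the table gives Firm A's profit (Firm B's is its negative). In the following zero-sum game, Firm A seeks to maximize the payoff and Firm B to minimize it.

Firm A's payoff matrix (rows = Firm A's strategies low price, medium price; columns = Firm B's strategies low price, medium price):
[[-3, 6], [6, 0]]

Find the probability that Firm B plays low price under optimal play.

2/5

Row minima are -3 and 0, so Firm A's maximin is 0; column maxima are 6 and 6, so Firm B's minimax is 6. These differ, so the equilibrium is in mixed strategies.
Let Firm B play low price with probability q. Firm A is indifferent when −3q + 6(1−q) = 6q, giving q = 2/5.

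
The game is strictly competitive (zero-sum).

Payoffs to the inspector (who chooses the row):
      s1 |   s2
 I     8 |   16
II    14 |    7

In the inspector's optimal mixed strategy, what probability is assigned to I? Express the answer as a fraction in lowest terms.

Row minima are 8 and 7, so the inspector's maximin is 8; column maxima are 14 and 16, so the inspectee's minimax is 14. These differ, so the equilibrium is in mixed strategies.
Let the inspector play I with probability p. The inspectee is indifferent when 8p + 14(1−p) = 16p + 7(1−p), giving p = 7/15.

7/15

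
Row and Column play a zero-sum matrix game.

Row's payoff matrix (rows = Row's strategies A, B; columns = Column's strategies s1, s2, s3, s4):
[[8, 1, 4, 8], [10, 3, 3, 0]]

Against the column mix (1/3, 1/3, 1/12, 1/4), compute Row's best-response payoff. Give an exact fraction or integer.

16/3

A: (8)·(1/3) + (1)·(1/3) + (4)·(1/12) + (8)·(1/4) = 16/3.
B: (10)·(1/3) + (3)·(1/3) + (3)·(1/12) + (0)·(1/4) = 55/12.
The best pure response is A with expected payoff 16/3.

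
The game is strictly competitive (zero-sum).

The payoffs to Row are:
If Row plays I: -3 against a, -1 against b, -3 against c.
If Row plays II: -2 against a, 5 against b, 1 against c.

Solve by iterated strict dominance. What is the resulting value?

Row I is strictly dominated by row II (-2>-3, 5>-1, 1>-3); eliminate I.
Column b is strictly dominated by a for Column (-2<5); eliminate b.
Column c is strictly dominated by a for Column (-2<1); eliminate c.
Only (II, a) remains, with payoff -2.

-2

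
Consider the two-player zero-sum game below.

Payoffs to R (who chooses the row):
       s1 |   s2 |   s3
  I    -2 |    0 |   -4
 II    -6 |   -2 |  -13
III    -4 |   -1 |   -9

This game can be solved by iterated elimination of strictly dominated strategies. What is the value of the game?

Row II is strictly dominated by row I (-2>-6, 0>-2, -4>-13); eliminate II.
Column s2 is strictly dominated by s1 for C (-2<0, -4<-1); eliminate s2.
Row III is strictly dominated by row I (-2>-4, -4>-9); eliminate III.
Column s1 is strictly dominated by s3 for C (-4<-2); eliminate s1.
Only (I, s3) remains, with payoff -4.

-4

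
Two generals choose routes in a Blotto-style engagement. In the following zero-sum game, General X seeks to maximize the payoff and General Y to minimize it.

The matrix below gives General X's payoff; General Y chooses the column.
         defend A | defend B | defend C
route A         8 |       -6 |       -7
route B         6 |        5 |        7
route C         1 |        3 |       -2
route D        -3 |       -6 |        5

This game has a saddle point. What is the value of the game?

Row minima: -7, 5, -2, -6 → General X's maximin is 5.
Column maxima: 8, 5, 7 → General Y's minimax is 5.
They coincide at (route B, defend B), so the value is 5.

5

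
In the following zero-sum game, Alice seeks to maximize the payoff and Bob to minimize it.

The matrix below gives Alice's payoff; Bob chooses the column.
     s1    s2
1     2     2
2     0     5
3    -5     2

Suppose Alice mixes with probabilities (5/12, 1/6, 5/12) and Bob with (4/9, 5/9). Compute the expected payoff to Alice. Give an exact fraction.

Against (4/9, 5/9), each row's expected payoff is 1: 2; 2: 25/9; 3: -10/9.
Taking the (5/12, 1/6, 5/12)-weighted average: (5/12)·(2) + (1/6)·(25/9) + (5/12)·(-10/9) = 5/6.

5/6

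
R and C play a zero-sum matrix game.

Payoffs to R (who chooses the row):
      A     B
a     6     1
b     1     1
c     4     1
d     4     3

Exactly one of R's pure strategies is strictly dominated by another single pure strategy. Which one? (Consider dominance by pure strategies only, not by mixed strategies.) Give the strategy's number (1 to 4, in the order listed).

Compare b with d: 4 > 1, 3 > 1.
So d strictly dominates b for R; b is strictly dominated.

2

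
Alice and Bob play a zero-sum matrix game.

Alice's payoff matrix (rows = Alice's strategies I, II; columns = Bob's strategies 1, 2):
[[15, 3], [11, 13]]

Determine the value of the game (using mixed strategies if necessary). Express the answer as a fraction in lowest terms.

81/7

Row minima are 3 and 11, so Alice's maximin is 11; column maxima are 15 and 13, so Bob's minimax is 13. These differ, so the equilibrium is in mixed strategies.
Let Alice play I with probability p. Bob is indifferent when 15p + 11(1−p) = 3p + 13(1−p), giving p = 1/7.
Let Bob play 1 with probability q. Alice is indifferent when 15q + 3(1−q) = 11q + 13(1−q), giving q = 5/7.
The value is 15·(5/7) + (3)·(2/7) = 81/7.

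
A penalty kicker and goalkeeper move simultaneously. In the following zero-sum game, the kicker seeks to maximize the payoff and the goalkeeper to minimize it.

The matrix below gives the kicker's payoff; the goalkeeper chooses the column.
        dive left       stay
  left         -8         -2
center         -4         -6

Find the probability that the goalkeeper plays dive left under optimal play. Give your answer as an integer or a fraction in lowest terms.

Row minima are -8 and -6, so the kicker's maximin is -6; column maxima are -4 and -2, so the goalkeeper's minimax is -4. These differ, so the equilibrium is in mixed strategies.
Let the goalkeeper play dive left with probability q. The kicker is indifferent when −8q − 2(1−q) = −4q − 6(1−q), giving q = 1/2.

1/2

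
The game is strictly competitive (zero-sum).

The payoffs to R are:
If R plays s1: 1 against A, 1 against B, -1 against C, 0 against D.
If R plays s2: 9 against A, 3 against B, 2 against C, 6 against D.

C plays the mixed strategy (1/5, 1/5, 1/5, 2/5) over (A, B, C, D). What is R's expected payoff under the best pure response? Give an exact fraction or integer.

26/5

s1: (1)·(1/5) + (1)·(1/5) + (-1)·(1/5) + (0)·(2/5) = 1/5.
s2: (9)·(1/5) + (3)·(1/5) + (2)·(1/5) + (6)·(2/5) = 26/5.
The best pure response is s2 with expected payoff 26/5.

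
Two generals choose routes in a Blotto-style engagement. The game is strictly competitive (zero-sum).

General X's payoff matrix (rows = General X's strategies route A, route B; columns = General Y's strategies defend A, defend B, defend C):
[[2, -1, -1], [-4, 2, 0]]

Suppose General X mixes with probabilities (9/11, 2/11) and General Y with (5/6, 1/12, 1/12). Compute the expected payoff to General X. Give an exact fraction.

43/66

Against (5/6, 1/12, 1/12), each row's expected payoff is route A: 3/2; route B: -19/6.
Taking the (9/11, 2/11)-weighted average: (9/11)·(3/2) + (2/11)·(-19/6) = 43/66.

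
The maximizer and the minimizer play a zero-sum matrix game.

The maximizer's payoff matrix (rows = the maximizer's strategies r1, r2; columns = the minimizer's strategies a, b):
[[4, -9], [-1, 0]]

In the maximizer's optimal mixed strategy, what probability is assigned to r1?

1/14

Row minima are -9 and -1, so the maximizer's maximin is -1; column maxima are 4 and 0, so the minimizer's minimax is 0. These differ, so the equilibrium is in mixed strategies.
Let the maximizer play r1 with probability p. The minimizer is indifferent when 4p − (1−p) = −9p, giving p = 1/14.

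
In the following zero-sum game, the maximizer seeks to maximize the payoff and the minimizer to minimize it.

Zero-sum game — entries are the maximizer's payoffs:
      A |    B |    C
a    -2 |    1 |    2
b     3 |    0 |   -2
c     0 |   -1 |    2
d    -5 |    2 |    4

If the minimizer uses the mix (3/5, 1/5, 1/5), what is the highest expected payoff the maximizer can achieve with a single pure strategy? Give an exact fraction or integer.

a: (-2)·(3/5) + (1)·(1/5) + (2)·(1/5) = -3/5.
b: (3)·(3/5) + (0)·(1/5) + (-2)·(1/5) = 7/5.
c: (0)·(3/5) + (-1)·(1/5) + (2)·(1/5) = 1/5.
d: (-5)·(3/5) + (2)·(1/5) + (4)·(1/5) = -9/5.
The best pure response is b with expected payoff 7/5.

7/5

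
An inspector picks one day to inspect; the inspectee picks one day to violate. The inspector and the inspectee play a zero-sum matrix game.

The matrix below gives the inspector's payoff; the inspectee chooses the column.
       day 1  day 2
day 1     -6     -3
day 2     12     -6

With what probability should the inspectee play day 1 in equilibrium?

1/7

Row minima are -6 and -6, so the inspector's maximin is -6; column maxima are 12 and -3, so the inspectee's minimax is -3. These differ, so the equilibrium is in mixed strategies.
Let the inspectee play day 1 with probability q. The inspector is indifferent when −6q − 3(1−q) = 12q − 6(1−q), giving q = 1/7.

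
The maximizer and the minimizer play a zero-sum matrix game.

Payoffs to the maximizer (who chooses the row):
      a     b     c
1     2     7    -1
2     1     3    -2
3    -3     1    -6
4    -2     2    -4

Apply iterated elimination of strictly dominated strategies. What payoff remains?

Row 3 is strictly dominated by row 1 (2>-3, 7>1, -1>-6); eliminate 3.
Row 4 is strictly dominated by row 1 (2>-2, 7>2, -1>-4); eliminate 4.
Column b is strictly dominated by a for the minimizer (2<7, 1<3); eliminate b.
Column a is strictly dominated by c for the minimizer (-1<2, -2<1); eliminate a.
Row 2 is strictly dominated by row 1 (-1>-2); eliminate 2.
Only (1, c) remains, with payoff -1.

-1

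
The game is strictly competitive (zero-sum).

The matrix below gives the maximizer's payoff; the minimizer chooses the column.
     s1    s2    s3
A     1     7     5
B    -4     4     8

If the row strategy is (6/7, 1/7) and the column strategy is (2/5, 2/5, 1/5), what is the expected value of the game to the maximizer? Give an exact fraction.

Against (2/5, 2/5, 1/5), each row's expected payoff is A: 21/5; B: 8/5.
Taking the (6/7, 1/7)-weighted average: (6/7)·(21/5) + (1/7)·(8/5) = 134/35.

134/35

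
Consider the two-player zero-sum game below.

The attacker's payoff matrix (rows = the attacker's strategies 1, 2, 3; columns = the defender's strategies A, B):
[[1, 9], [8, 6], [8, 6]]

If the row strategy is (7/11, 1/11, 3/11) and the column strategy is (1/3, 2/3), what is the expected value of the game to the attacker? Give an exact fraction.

Against (1/3, 2/3), each row's expected payoff is 1: 19/3; 2: 20/3; 3: 20/3.
Taking the (7/11, 1/11, 3/11)-weighted average: (7/11)·(19/3) + (1/11)·(20/3) + (3/11)·(20/3) = 71/11.

71/11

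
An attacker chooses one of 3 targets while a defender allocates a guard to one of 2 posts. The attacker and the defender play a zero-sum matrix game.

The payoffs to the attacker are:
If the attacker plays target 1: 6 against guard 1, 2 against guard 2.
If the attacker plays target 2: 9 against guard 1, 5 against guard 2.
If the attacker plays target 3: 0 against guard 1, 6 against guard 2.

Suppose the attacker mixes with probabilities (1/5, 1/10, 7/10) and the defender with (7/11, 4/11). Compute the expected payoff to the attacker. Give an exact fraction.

351/110

Against (7/11, 4/11), each row's expected payoff is target 1: 50/11; target 2: 83/11; target 3: 24/11.
Taking the (1/5, 1/10, 7/10)-weighted average: (1/5)·(50/11) + (1/10)·(83/11) + (7/10)·(24/11) = 351/110.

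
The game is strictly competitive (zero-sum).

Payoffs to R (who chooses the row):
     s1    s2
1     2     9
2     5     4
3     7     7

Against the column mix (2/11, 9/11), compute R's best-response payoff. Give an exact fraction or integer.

85/11

1: (2)·(2/11) + (9)·(9/11) = 85/11.
2: (5)·(2/11) + (4)·(9/11) = 46/11.
3: (7)·(2/11) + (7)·(9/11) = 7.
The best pure response is 1 with expected payoff 85/11.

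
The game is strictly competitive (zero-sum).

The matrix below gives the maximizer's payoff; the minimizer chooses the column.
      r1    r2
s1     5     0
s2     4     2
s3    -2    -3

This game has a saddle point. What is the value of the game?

2

Row minima: 0, 2, -3 → the maximizer's maximin is 2.
Column maxima: 5, 2 → the minimizer's minimax is 2.
They coincide at (s2, r2), so the value is 2.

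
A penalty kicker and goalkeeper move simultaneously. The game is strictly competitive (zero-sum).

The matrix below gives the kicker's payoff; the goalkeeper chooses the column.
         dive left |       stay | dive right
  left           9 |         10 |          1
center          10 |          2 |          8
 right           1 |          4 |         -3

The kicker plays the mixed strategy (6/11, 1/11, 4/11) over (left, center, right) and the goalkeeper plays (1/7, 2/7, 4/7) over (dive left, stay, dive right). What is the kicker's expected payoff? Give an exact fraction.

232/77

Against (1/7, 2/7, 4/7), each row's expected payoff is left: 33/7; center: 46/7; right: -3/7.
Taking the (6/11, 1/11, 4/11)-weighted average: (6/11)·(33/7) + (1/11)·(46/7) + (4/11)·(-3/7) = 232/77.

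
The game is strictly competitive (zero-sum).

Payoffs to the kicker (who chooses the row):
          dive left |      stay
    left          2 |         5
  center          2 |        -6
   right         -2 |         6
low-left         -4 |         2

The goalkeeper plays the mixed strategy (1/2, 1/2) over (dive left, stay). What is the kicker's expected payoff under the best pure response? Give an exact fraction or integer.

left: (2)·(1/2) + (5)·(1/2) = 7/2.
center: (2)·(1/2) + (-6)·(1/2) = -2.
right: (-2)·(1/2) + (6)·(1/2) = 2.
low-left: (-4)·(1/2) + (2)·(1/2) = -1.
The best pure response is left with expected payoff 7/2.

7/2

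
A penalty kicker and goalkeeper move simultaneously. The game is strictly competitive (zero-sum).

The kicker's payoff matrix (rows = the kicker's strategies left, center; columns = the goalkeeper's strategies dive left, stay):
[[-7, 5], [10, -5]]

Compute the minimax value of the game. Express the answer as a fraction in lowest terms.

5/9

Row minima are -7 and -5, so the kicker's maximin is -5; column maxima are 10 and 5, so the goalkeeper's minimax is 5. These differ, so the equilibrium is in mixed strategies.
Let the kicker play left with probability p. The goalkeeper is indifferent when −7p + 10(1−p) = 5p − 5(1−p), giving p = 5/9.
Let the goalkeeper play dive left with probability q. The kicker is indifferent when −7q + 5(1−q) = 10q − 5(1−q), giving q = 10/27.
The value is -7·(10/27) + (5)·(17/27) = 5/9.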